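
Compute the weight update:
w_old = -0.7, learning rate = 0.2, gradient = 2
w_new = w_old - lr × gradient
w_new = -1.1

w_new = w - η·∂L/∂w = -0.7 - 0.2×(2) = -0.7 - (0.4) = -1.1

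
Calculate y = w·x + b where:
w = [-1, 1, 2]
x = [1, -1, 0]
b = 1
y = -1

y = (-1)(1) + (1)(-1) + (2)(0) + 1 = -1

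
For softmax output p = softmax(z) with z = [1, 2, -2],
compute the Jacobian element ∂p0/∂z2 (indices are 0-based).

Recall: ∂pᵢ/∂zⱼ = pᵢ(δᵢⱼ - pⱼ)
∂p0/∂z2 = -0.003507

p = softmax(z) = [0.2654, 0.7214, 0.01321]
p0 = 0.2654, p2 = 0.01321

∂p0/∂z2 = -p0 × p2 = -0.2654 × 0.01321 = -0.003507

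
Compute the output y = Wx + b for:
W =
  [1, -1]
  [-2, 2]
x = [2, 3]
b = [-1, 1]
y = [-2, 3]

Wx = [1×2 + -1×3, -2×2 + 2×3]
   = [-1, 2]
y = Wx + b = [-1 + -1, 2 + 1] = [-2, 3]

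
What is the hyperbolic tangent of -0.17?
-0.1684

tanh(-0.17) = (e^(-0.17) - e^(0.17))/(e^(-0.17) + e^(0.17)) = -0.1684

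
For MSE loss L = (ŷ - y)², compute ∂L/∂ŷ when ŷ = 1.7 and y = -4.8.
∂L/∂ŷ = 13.0

∂L/∂ŷ = 2(ŷ - y) = 2(1.7 - -4.8) = 2(6.5) = 13.0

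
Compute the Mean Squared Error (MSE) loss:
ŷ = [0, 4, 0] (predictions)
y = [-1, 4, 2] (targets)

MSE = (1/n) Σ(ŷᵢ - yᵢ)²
MSE = 1.667

MSE = (1/3)((0--1)² + (4-4)² + (0-2)²) = (1/3)(1 + 0 + 4) = 1.667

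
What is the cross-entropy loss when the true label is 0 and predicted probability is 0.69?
L = 1.171

L = -0·log(0.69) - 1·log(0.31) = -log(0.31) = 1.171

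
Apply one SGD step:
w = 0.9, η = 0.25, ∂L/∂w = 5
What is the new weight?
w_new = -0.35

w_new = w - η·∂L/∂w = 0.9 - 0.25×(5) = 0.9 - (1.25) = -0.35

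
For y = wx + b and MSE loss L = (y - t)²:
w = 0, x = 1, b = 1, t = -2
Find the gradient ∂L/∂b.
∂L/∂b = 6

y = wx + b = (0)(1) + 1 = 1
∂L/∂y = 2(y - t) = 2(1 - -2) = 6
∂y/∂b = 1
∂L/∂b = ∂L/∂y · ∂y/∂b = 6 × 1 = 6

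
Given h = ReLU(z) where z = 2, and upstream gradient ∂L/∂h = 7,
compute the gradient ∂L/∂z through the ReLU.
∂L/∂z = 7

h = ReLU(2) = 2
Since z > 0: ∂h/∂z = 1
∂L/∂z = ∂L/∂h · ∂h/∂z = 7 × 1 = 7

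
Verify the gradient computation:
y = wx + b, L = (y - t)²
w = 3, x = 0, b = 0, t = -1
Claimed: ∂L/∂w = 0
Correct

y = (3)(0) + 0 = 0
∂L/∂y = 2(y - t) = 2(0 - -1) = 2
∂y/∂w = x = 0
∂L/∂w = 2 × 0 = 0

Claimed value: 0
Correct: The correct gradient is 0.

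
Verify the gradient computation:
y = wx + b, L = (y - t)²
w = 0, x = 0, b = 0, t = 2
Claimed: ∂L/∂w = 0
Correct

y = (0)(0) + 0 = 0
∂L/∂y = 2(y - t) = 2(0 - 2) = -4
∂y/∂w = x = 0
∂L/∂w = -4 × 0 = 0

Claimed value: 0
Correct: The correct gradient is 0.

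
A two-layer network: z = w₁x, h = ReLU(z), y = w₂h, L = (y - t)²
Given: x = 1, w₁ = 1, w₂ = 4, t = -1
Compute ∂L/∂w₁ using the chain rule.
∂L/∂w₁ = 40

Forward pass:
z = w₁x = 1×1 = 1
h = ReLU(1) = 1
y = w₂h = 4×1 = 4

Backward pass:
∂L/∂y = 2(y - t) = 2(4 - -1) = 10
∂y/∂h = w₂ = 4
∂h/∂z = 1 (ReLU derivative)
∂z/∂w₁ = x = 1

∂L/∂w₁ = 10 × 4 × 1 × 1 = 40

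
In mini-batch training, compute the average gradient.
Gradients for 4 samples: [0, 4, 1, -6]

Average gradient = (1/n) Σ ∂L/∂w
Average gradient = -0.25

Average = (1/4)(0 + 4 + 1 + -6) = -1/4 = -0.25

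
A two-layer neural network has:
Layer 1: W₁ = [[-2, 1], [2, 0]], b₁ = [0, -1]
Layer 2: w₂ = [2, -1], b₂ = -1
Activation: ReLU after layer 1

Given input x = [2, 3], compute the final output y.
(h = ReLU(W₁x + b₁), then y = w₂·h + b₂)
y = -4

Layer 1 pre-activation: z₁ = [-1, 3]
After ReLU: h = [0, 3]
Layer 2 output: y = 2×0 + -1×3 + -1 = -4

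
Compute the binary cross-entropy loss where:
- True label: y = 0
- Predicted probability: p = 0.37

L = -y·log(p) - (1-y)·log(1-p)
L = 0.462

L = -0·log(0.37) - 1·log(0.63) = -log(0.63) = 0.462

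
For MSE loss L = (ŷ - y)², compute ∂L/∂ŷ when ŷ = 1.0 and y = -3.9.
∂L/∂ŷ = 9.8

∂L/∂ŷ = 2(ŷ - y) = 2(1.0 - -3.9) = 2(4.9) = 9.8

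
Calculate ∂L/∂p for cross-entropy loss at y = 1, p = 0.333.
∂L/∂p = -3.003

∂L/∂p = -y/p + (1-y)/(1-p) = -1/0.333 + 0 = -3.003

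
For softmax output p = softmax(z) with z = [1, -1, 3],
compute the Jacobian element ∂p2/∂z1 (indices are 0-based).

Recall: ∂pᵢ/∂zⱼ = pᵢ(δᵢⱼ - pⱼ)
∂p2/∂z1 = -0.01376

p = softmax(z) = [0.1173, 0.01588, 0.8668]
p2 = 0.8668, p1 = 0.01588

∂p2/∂z1 = -p2 × p1 = -0.8668 × 0.01588 = -0.01376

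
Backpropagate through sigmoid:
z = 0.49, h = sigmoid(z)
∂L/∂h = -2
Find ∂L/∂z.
∂L/∂z = -0.4711

σ(0.49) = 0.6201
σ'(0.49) = σ(0.49)(1 - σ(0.49)) = 0.6201 × 0.3799 = 0.2356
∂L/∂z = ∂L/∂h · σ'(z) = -2 × 0.2356 = -0.4711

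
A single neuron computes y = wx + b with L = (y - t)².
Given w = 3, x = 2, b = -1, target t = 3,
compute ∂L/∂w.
∂L/∂w = 8

y = wx + b = (3)(2) + -1 = 5
∂L/∂y = 2(y - t) = 2(5 - 3) = 4
∂y/∂w = x = 2
∂L/∂w = ∂L/∂y · ∂y/∂w = 4 × 2 = 8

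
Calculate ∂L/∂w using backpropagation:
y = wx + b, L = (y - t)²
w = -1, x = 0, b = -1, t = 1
∂L/∂w = 0

y = wx + b = (-1)(0) + -1 = -1
∂L/∂y = 2(y - t) = 2(-1 - 1) = -4
∂y/∂w = x = 0
∂L/∂w = ∂L/∂y · ∂y/∂w = -4 × 0 = 0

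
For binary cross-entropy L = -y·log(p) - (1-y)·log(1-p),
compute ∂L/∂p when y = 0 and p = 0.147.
∂L/∂p = 1.172

∂L/∂p = -y/p + (1-y)/(1-p) = 0 + 1/0.853 = 1.172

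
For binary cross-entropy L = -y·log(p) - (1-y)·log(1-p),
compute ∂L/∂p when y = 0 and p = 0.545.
∂L/∂p = 2.198

∂L/∂p = -y/p + (1-y)/(1-p) = 0 + 1/0.455 = 2.198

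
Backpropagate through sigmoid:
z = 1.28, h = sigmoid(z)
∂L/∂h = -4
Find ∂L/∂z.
∂L/∂z = -0.6809

σ(1.28) = 0.7824
σ'(1.28) = σ(1.28)(1 - σ(1.28)) = 0.7824 × 0.2176 = 0.1702
∂L/∂z = ∂L/∂h · σ'(z) = -4 × 0.1702 = -0.6809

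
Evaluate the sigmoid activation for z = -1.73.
0.1506

sigmoid(-1.73) = 1/(1 + e^(1.73)) = 1/(1 + 5.641) = 0.1506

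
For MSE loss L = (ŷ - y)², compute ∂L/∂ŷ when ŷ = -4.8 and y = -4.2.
∂L/∂ŷ = -1.2

∂L/∂ŷ = 2(ŷ - y) = 2(-4.8 - -4.2) = 2(-0.6) = -1.2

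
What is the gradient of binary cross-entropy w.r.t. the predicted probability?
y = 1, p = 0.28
∂L/∂p = -3.571

∂L/∂p = -y/p + (1-y)/(1-p) = -1/0.28 + 0 = -3.571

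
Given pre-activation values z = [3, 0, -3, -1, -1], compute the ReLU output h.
h = [3, 0, 0, 0, 0]

ReLU applied element-wise: max(0,3)=3, max(0,0)=0, max(0,-3)=0, max(0,-1)=0, max(0,-1)=0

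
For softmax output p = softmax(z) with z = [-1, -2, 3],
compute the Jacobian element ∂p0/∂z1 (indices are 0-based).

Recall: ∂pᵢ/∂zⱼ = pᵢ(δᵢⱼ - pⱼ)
∂p0/∂z1 = -0.0001175

p = softmax(z) = [0.01787, 0.006573, 0.9756]
p0 = 0.01787, p1 = 0.006573

∂p0/∂z1 = -p0 × p1 = -0.01787 × 0.006573 = -0.0001175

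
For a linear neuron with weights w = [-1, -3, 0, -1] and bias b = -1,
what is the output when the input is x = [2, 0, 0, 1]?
y = -4

y = (-1)(2) + (-3)(0) + (0)(0) + (-1)(1) + -1 = -4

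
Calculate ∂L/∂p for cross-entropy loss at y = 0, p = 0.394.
∂L/∂p = 1.65

∂L/∂p = -y/p + (1-y)/(1-p) = 0 + 1/0.606 = 1.65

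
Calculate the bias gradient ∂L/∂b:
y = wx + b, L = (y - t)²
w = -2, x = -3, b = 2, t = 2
∂L/∂b = 12

y = wx + b = (-2)(-3) + 2 = 8
∂L/∂y = 2(y - t) = 2(8 - 2) = 12
∂y/∂b = 1
∂L/∂b = ∂L/∂y · ∂y/∂b = 12 × 1 = 12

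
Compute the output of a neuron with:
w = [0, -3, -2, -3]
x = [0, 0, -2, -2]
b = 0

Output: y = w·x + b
y = 10

y = (0)(0) + (-3)(0) + (-2)(-2) + (-3)(-2) + 0 = 10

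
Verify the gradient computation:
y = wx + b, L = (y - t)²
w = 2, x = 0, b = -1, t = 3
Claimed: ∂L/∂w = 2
Incorrect

y = (2)(0) + -1 = -1
∂L/∂y = 2(y - t) = 2(-1 - 3) = -8
∂y/∂w = x = 0
∂L/∂w = -8 × 0 = 0

Claimed value: 2
Incorrect: The correct gradient is 0.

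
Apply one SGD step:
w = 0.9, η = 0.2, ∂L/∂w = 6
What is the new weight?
w_new = -0.3

w_new = w - η·∂L/∂w = 0.9 - 0.2×(6) = 0.9 - (1.2) = -0.3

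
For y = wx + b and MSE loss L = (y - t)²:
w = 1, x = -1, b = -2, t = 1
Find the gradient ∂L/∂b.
∂L/∂b = -8

y = wx + b = (1)(-1) + -2 = -3
∂L/∂y = 2(y - t) = 2(-3 - 1) = -8
∂y/∂b = 1
∂L/∂b = ∂L/∂y · ∂y/∂b = -8 × 1 = -8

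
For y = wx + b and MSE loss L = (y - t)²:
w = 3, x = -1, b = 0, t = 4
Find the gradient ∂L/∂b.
∂L/∂b = -14

y = wx + b = (3)(-1) + 0 = -3
∂L/∂y = 2(y - t) = 2(-3 - 4) = -14
∂y/∂b = 1
∂L/∂b = ∂L/∂y · ∂y/∂b = -14 × 1 = -14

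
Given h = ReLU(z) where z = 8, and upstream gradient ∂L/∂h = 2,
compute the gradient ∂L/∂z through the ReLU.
∂L/∂z = 2

h = ReLU(8) = 8
Since z > 0: ∂h/∂z = 1
∂L/∂z = ∂L/∂h · ∂h/∂z = 2 × 1 = 2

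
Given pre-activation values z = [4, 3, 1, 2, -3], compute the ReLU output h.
h = [4, 3, 1, 2, 0]

ReLU applied element-wise: max(0,4)=4, max(0,3)=3, max(0,1)=1, max(0,2)=2, max(0,-3)=0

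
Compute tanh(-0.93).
-0.7306

tanh(-0.93) = (e^(-0.93) - e^(0.93))/(e^(-0.93) + e^(0.93)) = -0.7306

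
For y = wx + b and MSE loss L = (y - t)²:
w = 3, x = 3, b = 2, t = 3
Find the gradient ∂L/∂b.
∂L/∂b = 16

y = wx + b = (3)(3) + 2 = 11
∂L/∂y = 2(y - t) = 2(11 - 3) = 16
∂y/∂b = 1
∂L/∂b = ∂L/∂y · ∂y/∂b = 16 × 1 = 16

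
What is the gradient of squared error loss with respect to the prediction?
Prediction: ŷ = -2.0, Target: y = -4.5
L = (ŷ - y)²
∂L/∂ŷ = 5.0

∂L/∂ŷ = 2(ŷ - y) = 2(-2.0 - -4.5) = 2(2.5) = 5.0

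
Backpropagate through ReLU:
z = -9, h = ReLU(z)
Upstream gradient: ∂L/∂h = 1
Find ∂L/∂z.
∂L/∂z = 0

h = ReLU(-9) = 0
Since z < 0: ∂h/∂z = 0
∂L/∂z = ∂L/∂h · ∂h/∂z = 1 × 0 = 0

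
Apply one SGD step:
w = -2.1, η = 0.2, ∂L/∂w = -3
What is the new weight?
w_new = -1.5

w_new = w - η·∂L/∂w = -2.1 - 0.2×(-3) = -2.1 - (-0.6) = -1.5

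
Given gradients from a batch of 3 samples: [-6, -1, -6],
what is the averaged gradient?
Average gradient = -4.333

Average = (1/3)(-6 + -1 + -6) = -13/3 = -4.333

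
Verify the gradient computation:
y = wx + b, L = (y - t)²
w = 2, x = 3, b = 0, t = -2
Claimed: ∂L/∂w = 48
Correct

y = (2)(3) + 0 = 6
∂L/∂y = 2(y - t) = 2(6 - -2) = 16
∂y/∂w = x = 3
∂L/∂w = 16 × 3 = 48

Claimed value: 48
Correct: The correct gradient is 48.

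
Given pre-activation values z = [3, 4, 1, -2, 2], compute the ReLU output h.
h = [3, 4, 1, 0, 2]

ReLU applied element-wise: max(0,3)=3, max(0,4)=4, max(0,1)=1, max(0,-2)=0, max(0,2)=2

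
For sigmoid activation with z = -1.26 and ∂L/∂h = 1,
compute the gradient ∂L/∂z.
∂L/∂z = 0.1721

σ(-1.26) = 0.221
σ'(-1.26) = σ(-1.26)(1 - σ(-1.26)) = 0.221 × 0.779 = 0.1721
∂L/∂z = ∂L/∂h · σ'(z) = 1 × 0.1721 = 0.1721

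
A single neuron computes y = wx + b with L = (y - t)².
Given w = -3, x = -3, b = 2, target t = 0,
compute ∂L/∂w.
∂L/∂w = -66

y = wx + b = (-3)(-3) + 2 = 11
∂L/∂y = 2(y - t) = 2(11 - 0) = 22
∂y/∂w = x = -3
∂L/∂w = ∂L/∂y · ∂y/∂w = 22 × -3 = -66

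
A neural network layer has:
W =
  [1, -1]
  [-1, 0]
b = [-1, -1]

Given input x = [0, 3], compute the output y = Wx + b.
y = [-4, -1]

Wx = [1×0 + -1×3, -1×0 + 0×3]
   = [-3, 0]
y = Wx + b = [-3 + -1, 0 + -1] = [-4, -1]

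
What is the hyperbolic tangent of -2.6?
-0.989

tanh(-2.6) = (e^(-2.6) - e^(2.6))/(e^(-2.6) + e^(2.6)) = -0.989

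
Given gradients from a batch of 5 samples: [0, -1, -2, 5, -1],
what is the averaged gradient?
Average gradient = 0.2

Average = (1/5)(0 + -1 + -2 + 5 + -1) = 1/5 = 0.2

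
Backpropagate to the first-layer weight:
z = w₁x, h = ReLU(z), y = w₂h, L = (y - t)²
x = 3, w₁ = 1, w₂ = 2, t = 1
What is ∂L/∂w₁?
∂L/∂w₁ = 60

Forward pass:
z = w₁x = 1×3 = 3
h = ReLU(3) = 3
y = w₂h = 2×3 = 6

Backward pass:
∂L/∂y = 2(y - t) = 2(6 - 1) = 10
∂y/∂h = w₂ = 2
∂h/∂z = 1 (ReLU derivative)
∂z/∂w₁ = x = 3

∂L/∂w₁ = 10 × 2 × 1 × 3 = 60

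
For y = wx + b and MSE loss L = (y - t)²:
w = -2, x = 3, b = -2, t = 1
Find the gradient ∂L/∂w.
∂L/∂w = -54

y = wx + b = (-2)(3) + -2 = -8
∂L/∂y = 2(y - t) = 2(-8 - 1) = -18
∂y/∂w = x = 3
∂L/∂w = ∂L/∂y · ∂y/∂w = -18 × 3 = -54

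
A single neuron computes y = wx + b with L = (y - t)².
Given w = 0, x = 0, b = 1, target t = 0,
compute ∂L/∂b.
∂L/∂b = 2

y = wx + b = (0)(0) + 1 = 1
∂L/∂y = 2(y - t) = 2(1 - 0) = 2
∂y/∂b = 1
∂L/∂b = ∂L/∂y · ∂y/∂b = 2 × 1 = 2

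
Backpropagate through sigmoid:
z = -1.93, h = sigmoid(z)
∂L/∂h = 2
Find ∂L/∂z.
∂L/∂z = 0.2214

σ(-1.93) = 0.1268
σ'(-1.93) = σ(-1.93)(1 - σ(-1.93)) = 0.1268 × 0.8732 = 0.1107
∂L/∂z = ∂L/∂h · σ'(z) = 2 × 0.1107 = 0.2214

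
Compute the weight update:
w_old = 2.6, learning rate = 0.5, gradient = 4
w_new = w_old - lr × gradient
w_new = 0.6

w_new = w - η·∂L/∂w = 2.6 - 0.5×(4) = 2.6 - (2) = 0.6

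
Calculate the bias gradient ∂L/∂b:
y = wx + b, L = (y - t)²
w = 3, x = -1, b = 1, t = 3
∂L/∂b = -10

y = wx + b = (3)(-1) + 1 = -2
∂L/∂y = 2(y - t) = 2(-2 - 3) = -10
∂y/∂b = 1
∂L/∂b = ∂L/∂y · ∂y/∂b = -10 × 1 = -10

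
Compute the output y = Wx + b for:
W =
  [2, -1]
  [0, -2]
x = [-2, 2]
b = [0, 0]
y = [-6, -4]

Wx = [2×-2 + -1×2, 0×-2 + -2×2]
   = [-6, -4]
y = Wx + b = [-6 + 0, -4 + 0] = [-6, -4]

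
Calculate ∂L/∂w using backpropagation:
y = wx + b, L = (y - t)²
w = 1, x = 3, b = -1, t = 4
∂L/∂w = -12

y = wx + b = (1)(3) + -1 = 2
∂L/∂y = 2(y - t) = 2(2 - 4) = -4
∂y/∂w = x = 3
∂L/∂w = ∂L/∂y · ∂y/∂w = -4 × 3 = -12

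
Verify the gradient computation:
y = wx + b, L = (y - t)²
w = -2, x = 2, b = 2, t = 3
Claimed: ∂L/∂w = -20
Correct

y = (-2)(2) + 2 = -2
∂L/∂y = 2(y - t) = 2(-2 - 3) = -10
∂y/∂w = x = 2
∂L/∂w = -10 × 2 = -20

Claimed value: -20
Correct: The correct gradient is -20.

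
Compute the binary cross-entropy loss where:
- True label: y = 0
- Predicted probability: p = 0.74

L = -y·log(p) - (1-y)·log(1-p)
L = 1.347

L = -0·log(0.74) - 1·log(0.26) = -log(0.26) = 1.347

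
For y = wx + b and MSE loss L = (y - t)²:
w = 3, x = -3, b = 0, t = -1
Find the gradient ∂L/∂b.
∂L/∂b = -16

y = wx + b = (3)(-3) + 0 = -9
∂L/∂y = 2(y - t) = 2(-9 - -1) = -16
∂y/∂b = 1
∂L/∂b = ∂L/∂y · ∂y/∂b = -16 × 1 = -16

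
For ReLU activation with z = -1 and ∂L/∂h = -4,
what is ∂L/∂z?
∂L/∂z = 0

h = ReLU(-1) = 0
Since z < 0: ∂h/∂z = 0
∂L/∂z = ∂L/∂h · ∂h/∂z = -4 × 0 = 0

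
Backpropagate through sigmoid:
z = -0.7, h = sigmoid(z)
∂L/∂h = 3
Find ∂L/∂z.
∂L/∂z = 0.6651

σ(-0.7) = 0.3318
σ'(-0.7) = σ(-0.7)(1 - σ(-0.7)) = 0.3318 × 0.6682 = 0.2217
∂L/∂z = ∂L/∂h · σ'(z) = 3 × 0.2217 = 0.6651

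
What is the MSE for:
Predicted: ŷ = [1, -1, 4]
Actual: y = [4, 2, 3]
MSE = 6.333

MSE = (1/3)((1-4)² + (-1-2)² + (4-3)²) = (1/3)(9 + 9 + 1) = 6.333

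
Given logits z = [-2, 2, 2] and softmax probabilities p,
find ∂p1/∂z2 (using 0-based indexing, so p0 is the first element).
∂p1/∂z2 = -0.2455

p = softmax(z) = [0.009075, 0.4955, 0.4955]
p1 = 0.4955, p2 = 0.4955

∂p1/∂z2 = -p1 × p2 = -0.4955 × 0.4955 = -0.2455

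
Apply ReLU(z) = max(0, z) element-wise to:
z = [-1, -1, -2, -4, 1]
h = [0, 0, 0, 0, 1]

ReLU applied element-wise: max(0,-1)=0, max(0,-1)=0, max(0,-2)=0, max(0,-4)=0, max(0,1)=1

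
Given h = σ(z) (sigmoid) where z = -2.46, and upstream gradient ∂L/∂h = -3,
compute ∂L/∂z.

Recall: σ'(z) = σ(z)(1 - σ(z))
∂L/∂z = -0.2175

σ(-2.46) = 0.07871
σ'(-2.46) = σ(-2.46)(1 - σ(-2.46)) = 0.07871 × 0.9213 = 0.07252
∂L/∂z = ∂L/∂h · σ'(z) = -3 × 0.07252 = -0.2175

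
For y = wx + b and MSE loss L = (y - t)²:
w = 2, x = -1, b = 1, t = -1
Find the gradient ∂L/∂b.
∂L/∂b = 0

y = wx + b = (2)(-1) + 1 = -1
∂L/∂y = 2(y - t) = 2(-1 - -1) = 0
∂y/∂b = 1
∂L/∂b = ∂L/∂y · ∂y/∂b = 0 × 1 = 0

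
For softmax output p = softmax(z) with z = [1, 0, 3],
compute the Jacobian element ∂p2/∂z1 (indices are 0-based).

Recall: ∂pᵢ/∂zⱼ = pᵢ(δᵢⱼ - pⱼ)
∂p2/∂z1 = -0.03545

p = softmax(z) = [0.1142, 0.04201, 0.8438]
p2 = 0.8438, p1 = 0.04201

∂p2/∂z1 = -p2 × p1 = -0.8438 × 0.04201 = -0.03545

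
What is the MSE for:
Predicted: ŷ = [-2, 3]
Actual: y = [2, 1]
MSE = 10

MSE = (1/2)((-2-2)² + (3-1)²) = (1/2)(16 + 4) = 10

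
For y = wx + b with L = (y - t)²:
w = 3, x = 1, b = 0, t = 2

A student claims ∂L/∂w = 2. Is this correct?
Correct

y = (3)(1) + 0 = 3
∂L/∂y = 2(y - t) = 2(3 - 2) = 2
∂y/∂w = x = 1
∂L/∂w = 2 × 1 = 2

Claimed value: 2
Correct: The correct gradient is 2.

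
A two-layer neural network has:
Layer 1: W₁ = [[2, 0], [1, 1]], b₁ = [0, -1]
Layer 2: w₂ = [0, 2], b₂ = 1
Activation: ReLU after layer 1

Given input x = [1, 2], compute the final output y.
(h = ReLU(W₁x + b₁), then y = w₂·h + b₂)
y = 5

Layer 1 pre-activation: z₁ = [2, 2]
After ReLU: h = [2, 2]
Layer 2 output: y = 0×2 + 2×2 + 1 = 5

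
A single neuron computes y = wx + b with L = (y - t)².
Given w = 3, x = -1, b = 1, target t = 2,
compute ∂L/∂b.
∂L/∂b = -8

y = wx + b = (3)(-1) + 1 = -2
∂L/∂y = 2(y - t) = 2(-2 - 2) = -8
∂y/∂b = 1
∂L/∂b = ∂L/∂y · ∂y/∂b = -8 × 1 = -8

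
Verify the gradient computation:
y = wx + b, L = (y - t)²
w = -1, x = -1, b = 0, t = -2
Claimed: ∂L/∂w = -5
Incorrect

y = (-1)(-1) + 0 = 1
∂L/∂y = 2(y - t) = 2(1 - -2) = 6
∂y/∂w = x = -1
∂L/∂w = 6 × -1 = -6

Claimed value: -5
Incorrect: The correct gradient is -6.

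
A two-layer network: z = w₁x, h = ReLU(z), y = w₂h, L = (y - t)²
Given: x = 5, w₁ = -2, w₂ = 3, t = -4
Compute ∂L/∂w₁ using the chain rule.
∂L/∂w₁ = 0

Forward pass:
z = w₁x = -2×5 = -10
h = ReLU(-10) = 0
y = w₂h = 3×0 = 0

Backward pass:
∂L/∂y = 2(y - t) = 2(0 - -4) = 8
∂y/∂h = w₂ = 3
∂h/∂z = 0 (ReLU derivative)
∂z/∂w₁ = x = 5

∂L/∂w₁ = 8 × 3 × 0 × 5 = 0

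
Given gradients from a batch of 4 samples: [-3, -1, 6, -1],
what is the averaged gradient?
Average gradient = 0.25

Average = (1/4)(-3 + -1 + 6 + -1) = 1/4 = 0.25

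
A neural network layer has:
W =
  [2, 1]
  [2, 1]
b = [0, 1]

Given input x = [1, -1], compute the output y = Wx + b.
y = [1, 2]

Wx = [2×1 + 1×-1, 2×1 + 1×-1]
   = [1, 1]
y = Wx + b = [1 + 0, 1 + 1] = [1, 2]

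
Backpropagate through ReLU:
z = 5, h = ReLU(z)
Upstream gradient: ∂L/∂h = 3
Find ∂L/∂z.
∂L/∂z = 3

h = ReLU(5) = 5
Since z > 0: ∂h/∂z = 1
∂L/∂z = ∂L/∂h · ∂h/∂z = 3 × 1 = 3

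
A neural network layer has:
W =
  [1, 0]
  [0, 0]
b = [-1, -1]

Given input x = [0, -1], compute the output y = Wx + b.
y = [-1, -1]

Wx = [1×0 + 0×-1, 0×0 + 0×-1]
   = [0, 0]
y = Wx + b = [0 + -1, 0 + -1] = [-1, -1]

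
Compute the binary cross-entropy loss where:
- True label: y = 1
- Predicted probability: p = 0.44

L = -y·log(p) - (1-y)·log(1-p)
L = 0.821

L = -1·log(0.44) - 0·log(0.56) = -log(0.44) = 0.821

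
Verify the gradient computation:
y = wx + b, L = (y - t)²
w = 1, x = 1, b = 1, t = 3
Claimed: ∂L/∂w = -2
Correct

y = (1)(1) + 1 = 2
∂L/∂y = 2(y - t) = 2(2 - 3) = -2
∂y/∂w = x = 1
∂L/∂w = -2 × 1 = -2

Claimed value: -2
Correct: The correct gradient is -2.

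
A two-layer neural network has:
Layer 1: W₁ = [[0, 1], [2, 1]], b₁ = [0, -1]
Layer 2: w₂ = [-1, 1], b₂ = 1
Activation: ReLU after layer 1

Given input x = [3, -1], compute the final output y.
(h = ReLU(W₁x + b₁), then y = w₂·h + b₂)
y = 5

Layer 1 pre-activation: z₁ = [-1, 4]
After ReLU: h = [0, 4]
Layer 2 output: y = -1×0 + 1×4 + 1 = 5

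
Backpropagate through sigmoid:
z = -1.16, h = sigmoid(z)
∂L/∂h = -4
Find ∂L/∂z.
∂L/∂z = -0.7268

σ(-1.16) = 0.2387
σ'(-1.16) = σ(-1.16)(1 - σ(-1.16)) = 0.2387 × 0.7613 = 0.1817
∂L/∂z = ∂L/∂h · σ'(z) = -4 × 0.1817 = -0.7268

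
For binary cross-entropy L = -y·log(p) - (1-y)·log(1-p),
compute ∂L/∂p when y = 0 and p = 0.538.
∂L/∂p = 2.165

∂L/∂p = -y/p + (1-y)/(1-p) = 0 + 1/0.462 = 2.165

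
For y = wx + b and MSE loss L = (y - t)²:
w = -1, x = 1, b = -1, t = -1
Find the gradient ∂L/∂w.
∂L/∂w = -2

y = wx + b = (-1)(1) + -1 = -2
∂L/∂y = 2(y - t) = 2(-2 - -1) = -2
∂y/∂w = x = 1
∂L/∂w = ∂L/∂y · ∂y/∂w = -2 × 1 = -2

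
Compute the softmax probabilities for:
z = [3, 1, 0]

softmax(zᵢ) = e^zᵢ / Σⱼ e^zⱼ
p = [0.8438, 0.1142, 0.042]

exp(z) = [20.09, 2.718, 1]
Sum = 23.8
p = [0.8438, 0.1142, 0.042]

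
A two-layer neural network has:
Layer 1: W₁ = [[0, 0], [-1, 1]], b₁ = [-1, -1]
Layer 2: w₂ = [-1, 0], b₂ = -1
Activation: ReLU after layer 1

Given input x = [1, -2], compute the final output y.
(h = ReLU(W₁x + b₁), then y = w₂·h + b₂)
y = -1

Layer 1 pre-activation: z₁ = [-1, -4]
After ReLU: h = [0, 0]
Layer 2 output: y = -1×0 + 0×0 + -1 = -1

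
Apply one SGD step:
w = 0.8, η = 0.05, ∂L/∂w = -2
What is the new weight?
w_new = 0.9

w_new = w - η·∂L/∂w = 0.8 - 0.05×(-2) = 0.8 - (-0.1) = 0.9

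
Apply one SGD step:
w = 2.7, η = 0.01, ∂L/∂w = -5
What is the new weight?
w_new = 2.75

w_new = w - η·∂L/∂w = 2.7 - 0.01×(-5) = 2.7 - (-0.05) = 2.75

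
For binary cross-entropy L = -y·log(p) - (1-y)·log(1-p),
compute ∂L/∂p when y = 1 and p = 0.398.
∂L/∂p = -2.513

∂L/∂p = -y/p + (1-y)/(1-p) = -1/0.398 + 0 = -2.513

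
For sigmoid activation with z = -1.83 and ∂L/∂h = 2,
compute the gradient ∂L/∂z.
∂L/∂z = 0.2383

σ(-1.83) = 0.1382
σ'(-1.83) = σ(-1.83)(1 - σ(-1.83)) = 0.1382 × 0.8618 = 0.1191
∂L/∂z = ∂L/∂h · σ'(z) = 2 × 0.1191 = 0.2383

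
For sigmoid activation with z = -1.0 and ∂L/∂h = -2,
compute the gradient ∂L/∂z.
∂L/∂z = -0.3932

σ(-1.0) = 0.2689
σ'(-1.0) = σ(-1.0)(1 - σ(-1.0)) = 0.2689 × 0.7311 = 0.1966
∂L/∂z = ∂L/∂h · σ'(z) = -2 × 0.1966 = -0.3932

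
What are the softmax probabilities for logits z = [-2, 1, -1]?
p = [0.042, 0.8438, 0.1142]

exp(z) = [0.1353, 2.718, 0.3679]
Sum = 3.221
p = [0.042, 0.8438, 0.1142]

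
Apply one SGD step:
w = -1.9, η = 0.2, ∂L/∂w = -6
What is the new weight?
w_new = -0.7

w_new = w - η·∂L/∂w = -1.9 - 0.2×(-6) = -1.9 - (-1.2) = -0.7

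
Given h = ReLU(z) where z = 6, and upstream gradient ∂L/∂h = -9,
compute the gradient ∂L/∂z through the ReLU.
∂L/∂z = -9

h = ReLU(6) = 6
Since z > 0: ∂h/∂z = 1
∂L/∂z = ∂L/∂h · ∂h/∂z = -9 × 1 = -9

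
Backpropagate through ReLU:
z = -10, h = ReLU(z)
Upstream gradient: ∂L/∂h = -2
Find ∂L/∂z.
∂L/∂z = 0

h = ReLU(-10) = 0
Since z < 0: ∂h/∂z = 0
∂L/∂z = ∂L/∂h · ∂h/∂z = -2 × 0 = 0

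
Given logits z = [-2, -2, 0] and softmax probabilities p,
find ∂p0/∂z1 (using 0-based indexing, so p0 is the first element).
∂p0/∂z1 = -0.01134

p = softmax(z) = [0.1065, 0.1065, 0.787]
p0 = 0.1065, p1 = 0.1065

∂p0/∂z1 = -p0 × p1 = -0.1065 × 0.1065 = -0.01134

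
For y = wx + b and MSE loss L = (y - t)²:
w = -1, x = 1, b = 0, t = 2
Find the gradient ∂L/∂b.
∂L/∂b = -6

y = wx + b = (-1)(1) + 0 = -1
∂L/∂y = 2(y - t) = 2(-1 - 2) = -6
∂y/∂b = 1
∂L/∂b = ∂L/∂y · ∂y/∂b = -6 × 1 = -6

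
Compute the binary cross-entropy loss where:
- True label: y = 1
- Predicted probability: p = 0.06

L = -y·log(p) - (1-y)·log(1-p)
L = 2.813

L = -1·log(0.06) - 0·log(0.94) = -log(0.06) = 2.813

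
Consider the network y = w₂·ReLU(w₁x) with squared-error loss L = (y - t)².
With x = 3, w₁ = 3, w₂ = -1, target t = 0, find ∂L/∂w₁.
∂L/∂w₁ = 54

Forward pass:
z = w₁x = 3×3 = 9
h = ReLU(9) = 9
y = w₂h = -1×9 = -9

Backward pass:
∂L/∂y = 2(y - t) = 2(-9 - 0) = -18
∂y/∂h = w₂ = -1
∂h/∂z = 1 (ReLU derivative)
∂z/∂w₁ = x = 3

∂L/∂w₁ = -18 × -1 × 1 × 3 = 54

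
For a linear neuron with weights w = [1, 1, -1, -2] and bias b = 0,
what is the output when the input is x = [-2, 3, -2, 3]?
y = -3

y = (1)(-2) + (1)(3) + (-1)(-2) + (-2)(3) + 0 = -3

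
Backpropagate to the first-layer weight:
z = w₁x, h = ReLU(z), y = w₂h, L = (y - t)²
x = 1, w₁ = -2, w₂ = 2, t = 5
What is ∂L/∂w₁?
∂L/∂w₁ = 0

Forward pass:
z = w₁x = -2×1 = -2
h = ReLU(-2) = 0
y = w₂h = 2×0 = 0

Backward pass:
∂L/∂y = 2(y - t) = 2(0 - 5) = -10
∂y/∂h = w₂ = 2
∂h/∂z = 0 (ReLU derivative)
∂z/∂w₁ = x = 1

∂L/∂w₁ = -10 × 2 × 0 × 1 = 0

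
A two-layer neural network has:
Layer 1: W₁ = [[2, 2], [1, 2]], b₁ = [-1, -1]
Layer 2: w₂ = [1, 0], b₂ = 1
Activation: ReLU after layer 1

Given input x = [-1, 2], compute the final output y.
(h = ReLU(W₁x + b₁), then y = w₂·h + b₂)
y = 2

Layer 1 pre-activation: z₁ = [1, 2]
After ReLU: h = [1, 2]
Layer 2 output: y = 1×1 + 0×2 + 1 = 2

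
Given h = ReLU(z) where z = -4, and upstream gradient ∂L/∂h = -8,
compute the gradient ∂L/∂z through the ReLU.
∂L/∂z = 0

h = ReLU(-4) = 0
Since z < 0: ∂h/∂z = 0
∂L/∂z = ∂L/∂h · ∂h/∂z = -8 × 0 = 0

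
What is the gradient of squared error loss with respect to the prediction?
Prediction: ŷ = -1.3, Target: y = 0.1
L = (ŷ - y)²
∂L/∂ŷ = -2.8

∂L/∂ŷ = 2(ŷ - y) = 2(-1.3 - 0.1) = 2(-1.4) = -2.8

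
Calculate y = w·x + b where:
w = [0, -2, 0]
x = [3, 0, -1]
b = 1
y = 1

y = (0)(3) + (-2)(0) + (0)(-1) + 1 = 1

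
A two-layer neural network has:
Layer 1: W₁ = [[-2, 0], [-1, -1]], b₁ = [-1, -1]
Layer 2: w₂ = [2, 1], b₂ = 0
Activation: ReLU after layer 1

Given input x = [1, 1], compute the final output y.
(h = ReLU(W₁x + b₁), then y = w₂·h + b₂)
y = 0

Layer 1 pre-activation: z₁ = [-3, -3]
After ReLU: h = [0, 0]
Layer 2 output: y = 2×0 + 1×0 + 0 = 0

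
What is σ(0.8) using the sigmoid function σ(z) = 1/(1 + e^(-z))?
0.69

sigmoid(0.8) = 1/(1 + e^(-0.8)) = 1/(1 + 0.4493) = 0.69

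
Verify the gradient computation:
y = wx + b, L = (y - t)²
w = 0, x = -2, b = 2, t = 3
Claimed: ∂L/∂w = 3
Incorrect

y = (0)(-2) + 2 = 2
∂L/∂y = 2(y - t) = 2(2 - 3) = -2
∂y/∂w = x = -2
∂L/∂w = -2 × -2 = 4

Claimed value: 3
Incorrect: The correct gradient is 4.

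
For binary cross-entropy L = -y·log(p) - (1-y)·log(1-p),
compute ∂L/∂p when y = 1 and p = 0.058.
∂L/∂p = -17.24

∂L/∂p = -y/p + (1-y)/(1-p) = -1/0.058 + 0 = -17.24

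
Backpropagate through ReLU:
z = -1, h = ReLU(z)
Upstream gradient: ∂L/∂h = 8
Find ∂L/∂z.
∂L/∂z = 0

h = ReLU(-1) = 0
Since z < 0: ∂h/∂z = 0
∂L/∂z = ∂L/∂h · ∂h/∂z = 8 × 0 = 0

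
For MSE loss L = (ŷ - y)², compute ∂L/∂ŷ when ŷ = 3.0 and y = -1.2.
∂L/∂ŷ = 8.4

∂L/∂ŷ = 2(ŷ - y) = 2(3.0 - -1.2) = 2(4.2) = 8.4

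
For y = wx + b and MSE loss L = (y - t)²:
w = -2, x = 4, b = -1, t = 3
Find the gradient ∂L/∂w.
∂L/∂w = -96

y = wx + b = (-2)(4) + -1 = -9
∂L/∂y = 2(y - t) = 2(-9 - 3) = -24
∂y/∂w = x = 4
∂L/∂w = ∂L/∂y · ∂y/∂w = -24 × 4 = -96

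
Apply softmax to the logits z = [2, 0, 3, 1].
p = [0.2369, 0.0321, 0.6439, 0.0871]

exp(z) = [7.389, 1, 20.09, 2.718]
Sum = 31.19
p = [0.2369, 0.0321, 0.6439, 0.0871]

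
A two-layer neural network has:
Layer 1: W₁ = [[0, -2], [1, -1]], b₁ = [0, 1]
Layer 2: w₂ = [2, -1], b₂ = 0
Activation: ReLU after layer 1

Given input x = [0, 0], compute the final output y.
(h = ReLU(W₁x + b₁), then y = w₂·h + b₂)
y = -1

Layer 1 pre-activation: z₁ = [0, 1]
After ReLU: h = [0, 1]
Layer 2 output: y = 2×0 + -1×1 + 0 = -1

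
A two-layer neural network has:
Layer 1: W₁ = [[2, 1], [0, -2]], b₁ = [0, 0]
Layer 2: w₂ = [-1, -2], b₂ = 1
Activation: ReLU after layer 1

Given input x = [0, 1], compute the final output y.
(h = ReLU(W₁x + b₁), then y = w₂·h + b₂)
y = 0

Layer 1 pre-activation: z₁ = [1, -2]
After ReLU: h = [1, 0]
Layer 2 output: y = -1×1 + -2×0 + 1 = 0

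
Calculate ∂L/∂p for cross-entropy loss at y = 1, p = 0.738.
∂L/∂p = -1.355

∂L/∂p = -y/p + (1-y)/(1-p) = -1/0.738 + 0 = -1.355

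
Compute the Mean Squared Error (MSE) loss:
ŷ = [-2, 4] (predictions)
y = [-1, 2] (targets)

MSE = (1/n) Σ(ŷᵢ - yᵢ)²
MSE = 2.5

MSE = (1/2)((-2--1)² + (4-2)²) = (1/2)(1 + 4) = 2.5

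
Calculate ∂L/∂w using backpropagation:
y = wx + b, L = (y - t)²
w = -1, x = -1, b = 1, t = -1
∂L/∂w = -6

y = wx + b = (-1)(-1) + 1 = 2
∂L/∂y = 2(y - t) = 2(2 - -1) = 6
∂y/∂w = x = -1
∂L/∂w = ∂L/∂y · ∂y/∂w = 6 × -1 = -6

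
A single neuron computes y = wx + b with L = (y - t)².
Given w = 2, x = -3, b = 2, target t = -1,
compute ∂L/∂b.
∂L/∂b = -6

y = wx + b = (2)(-3) + 2 = -4
∂L/∂y = 2(y - t) = 2(-4 - -1) = -6
∂y/∂b = 1
∂L/∂b = ∂L/∂y · ∂y/∂b = -6 × 1 = -6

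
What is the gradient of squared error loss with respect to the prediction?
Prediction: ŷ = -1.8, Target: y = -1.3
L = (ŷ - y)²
∂L/∂ŷ = -1.0

∂L/∂ŷ = 2(ŷ - y) = 2(-1.8 - -1.3) = 2(-0.5) = -1.0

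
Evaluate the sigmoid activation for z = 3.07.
0.9556

sigmoid(3.07) = 1/(1 + e^(-3.07)) = 1/(1 + 0.04642) = 0.9556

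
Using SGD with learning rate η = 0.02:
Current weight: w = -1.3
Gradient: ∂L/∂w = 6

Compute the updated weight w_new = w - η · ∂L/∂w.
w_new = -1.42

w_new = w - η·∂L/∂w = -1.3 - 0.02×(6) = -1.3 - (0.12) = -1.42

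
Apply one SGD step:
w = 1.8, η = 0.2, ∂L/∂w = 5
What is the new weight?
w_new = 0.8

w_new = w - η·∂L/∂w = 1.8 - 0.2×(5) = 1.8 - (1) = 0.8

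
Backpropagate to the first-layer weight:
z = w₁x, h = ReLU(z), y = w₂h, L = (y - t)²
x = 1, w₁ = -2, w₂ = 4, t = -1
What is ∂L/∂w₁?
∂L/∂w₁ = 0

Forward pass:
z = w₁x = -2×1 = -2
h = ReLU(-2) = 0
y = w₂h = 4×0 = 0

Backward pass:
∂L/∂y = 2(y - t) = 2(0 - -1) = 2
∂y/∂h = w₂ = 4
∂h/∂z = 0 (ReLU derivative)
∂z/∂w₁ = x = 1

∂L/∂w₁ = 2 × 4 × 0 × 1 = 0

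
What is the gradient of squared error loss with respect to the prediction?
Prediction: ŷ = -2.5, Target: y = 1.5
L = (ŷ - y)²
∂L/∂ŷ = -8.0

∂L/∂ŷ = 2(ŷ - y) = 2(-2.5 - 1.5) = 2(-4.0) = -8.0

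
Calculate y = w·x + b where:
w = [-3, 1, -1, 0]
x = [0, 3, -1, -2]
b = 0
y = 4

y = (-3)(0) + (1)(3) + (-1)(-1) + (0)(-2) + 0 = 4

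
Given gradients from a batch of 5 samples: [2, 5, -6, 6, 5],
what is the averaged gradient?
Average gradient = 2.4

Average = (1/5)(2 + 5 + -6 + 6 + 5) = 12/5 = 2.4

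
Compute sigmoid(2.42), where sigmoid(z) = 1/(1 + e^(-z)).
0.9183

sigmoid(2.42) = 1/(1 + e^(-2.42)) = 1/(1 + 0.08892) = 0.9183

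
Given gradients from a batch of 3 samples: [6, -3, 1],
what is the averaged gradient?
Average gradient = 1.333

Average = (1/3)(6 + -3 + 1) = 4/3 = 1.333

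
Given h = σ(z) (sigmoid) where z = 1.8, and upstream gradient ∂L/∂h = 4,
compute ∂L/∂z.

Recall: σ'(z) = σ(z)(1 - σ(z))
∂L/∂z = 0.4869

σ(1.8) = 0.8581
σ'(1.8) = σ(1.8)(1 - σ(1.8)) = 0.8581 × 0.1419 = 0.1217
∂L/∂z = ∂L/∂h · σ'(z) = 4 × 0.1217 = 0.4869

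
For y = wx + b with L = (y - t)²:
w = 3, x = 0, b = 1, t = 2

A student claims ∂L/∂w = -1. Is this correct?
Incorrect

y = (3)(0) + 1 = 1
∂L/∂y = 2(y - t) = 2(1 - 2) = -2
∂y/∂w = x = 0
∂L/∂w = -2 × 0 = 0

Claimed value: -1
Incorrect: The correct gradient is 0.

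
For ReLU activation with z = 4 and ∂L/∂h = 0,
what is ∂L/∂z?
∂L/∂z = 0

h = ReLU(4) = 4
Since z > 0: ∂h/∂z = 1
∂L/∂z = ∂L/∂h · ∂h/∂z = 0 × 1 = 0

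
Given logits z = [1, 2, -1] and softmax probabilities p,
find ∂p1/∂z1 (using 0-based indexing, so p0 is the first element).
∂p1/∂z1 = 0.2078

p = softmax(z) = [0.2595, 0.7054, 0.03512]
p1 = 0.7054

∂p1/∂z1 = p1(1 - p1) = 0.7054 × (1 - 0.7054) = 0.2078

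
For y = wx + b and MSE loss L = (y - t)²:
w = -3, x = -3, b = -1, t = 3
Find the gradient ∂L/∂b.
∂L/∂b = 10

y = wx + b = (-3)(-3) + -1 = 8
∂L/∂y = 2(y - t) = 2(8 - 3) = 10
∂y/∂b = 1
∂L/∂b = ∂L/∂y · ∂y/∂b = 10 × 1 = 10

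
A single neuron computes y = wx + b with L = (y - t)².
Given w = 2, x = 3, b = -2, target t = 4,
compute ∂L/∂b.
∂L/∂b = 0

y = wx + b = (2)(3) + -2 = 4
∂L/∂y = 2(y - t) = 2(4 - 4) = 0
∂y/∂b = 1
∂L/∂b = ∂L/∂y · ∂y/∂b = 0 × 1 = 0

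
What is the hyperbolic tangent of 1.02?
0.7699

tanh(1.02) = (e^(1.02) - e^(-1.02))/(e^(1.02) + e^(-1.02)) = 0.7699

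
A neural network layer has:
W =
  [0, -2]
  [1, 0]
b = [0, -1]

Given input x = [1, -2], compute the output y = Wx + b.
y = [4, 0]

Wx = [0×1 + -2×-2, 1×1 + 0×-2]
   = [4, 1]
y = Wx + b = [4 + 0, 1 + -1] = [4, 0]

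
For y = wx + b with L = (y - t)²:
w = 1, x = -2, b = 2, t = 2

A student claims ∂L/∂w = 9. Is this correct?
Incorrect

y = (1)(-2) + 2 = 0
∂L/∂y = 2(y - t) = 2(0 - 2) = -4
∂y/∂w = x = -2
∂L/∂w = -4 × -2 = 8

Claimed value: 9
Incorrect: The correct gradient is 8.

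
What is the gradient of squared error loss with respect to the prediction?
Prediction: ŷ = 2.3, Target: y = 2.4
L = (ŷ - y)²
∂L/∂ŷ = -0.2

∂L/∂ŷ = 2(ŷ - y) = 2(2.3 - 2.4) = 2(-0.1) = -0.2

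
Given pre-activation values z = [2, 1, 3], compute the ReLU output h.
h = [2, 1, 3]

ReLU applied element-wise: max(0,2)=2, max(0,1)=1, max(0,3)=3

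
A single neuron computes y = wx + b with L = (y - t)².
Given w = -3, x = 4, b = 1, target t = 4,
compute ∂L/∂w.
∂L/∂w = -120

y = wx + b = (-3)(4) + 1 = -11
∂L/∂y = 2(y - t) = 2(-11 - 4) = -30
∂y/∂w = x = 4
∂L/∂w = ∂L/∂y · ∂y/∂w = -30 × 4 = -120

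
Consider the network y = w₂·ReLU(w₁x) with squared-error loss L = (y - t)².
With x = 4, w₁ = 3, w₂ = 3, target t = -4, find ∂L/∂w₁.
∂L/∂w₁ = 960

Forward pass:
z = w₁x = 3×4 = 12
h = ReLU(12) = 12
y = w₂h = 3×12 = 36

Backward pass:
∂L/∂y = 2(y - t) = 2(36 - -4) = 80
∂y/∂h = w₂ = 3
∂h/∂z = 1 (ReLU derivative)
∂z/∂w₁ = x = 4

∂L/∂w₁ = 80 × 3 × 1 × 4 = 960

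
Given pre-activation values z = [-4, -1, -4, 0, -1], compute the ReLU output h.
h = [0, 0, 0, 0, 0]

ReLU applied element-wise: max(0,-4)=0, max(0,-1)=0, max(0,-4)=0, max(0,0)=0, max(0,-1)=0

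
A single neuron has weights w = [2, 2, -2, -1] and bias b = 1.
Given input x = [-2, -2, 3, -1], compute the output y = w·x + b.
y = -12

y = (2)(-2) + (2)(-2) + (-2)(3) + (-1)(-1) + 1 = -12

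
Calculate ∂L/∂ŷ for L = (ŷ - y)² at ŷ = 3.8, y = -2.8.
∂L/∂ŷ = 13.2

∂L/∂ŷ = 2(ŷ - y) = 2(3.8 - -2.8) = 2(6.6) = 13.2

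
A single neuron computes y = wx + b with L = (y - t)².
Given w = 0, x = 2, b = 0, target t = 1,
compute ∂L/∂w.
∂L/∂w = -4

y = wx + b = (0)(2) + 0 = 0
∂L/∂y = 2(y - t) = 2(0 - 1) = -2
∂y/∂w = x = 2
∂L/∂w = ∂L/∂y · ∂y/∂w = -2 × 2 = -4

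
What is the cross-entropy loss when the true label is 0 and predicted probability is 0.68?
L = 1.139

L = -0·log(0.68) - 1·log(0.32) = -log(0.32) = 1.139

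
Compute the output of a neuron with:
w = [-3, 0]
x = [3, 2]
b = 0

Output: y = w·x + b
y = -9

y = (-3)(3) + (0)(2) + 0 = -9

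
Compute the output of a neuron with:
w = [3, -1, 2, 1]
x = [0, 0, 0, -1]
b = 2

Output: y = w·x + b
y = 1

y = (3)(0) + (-1)(0) + (2)(0) + (1)(-1) + 2 = 1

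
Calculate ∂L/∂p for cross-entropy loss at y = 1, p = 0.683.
∂L/∂p = -1.464

∂L/∂p = -y/p + (1-y)/(1-p) = -1/0.683 + 0 = -1.464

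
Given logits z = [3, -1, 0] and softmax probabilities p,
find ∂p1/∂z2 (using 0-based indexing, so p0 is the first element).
∂p1/∂z2 = -0.0007993

p = softmax(z) = [0.9362, 0.01715, 0.04661]
p1 = 0.01715, p2 = 0.04661

∂p1/∂z2 = -p1 × p2 = -0.01715 × 0.04661 = -0.0007993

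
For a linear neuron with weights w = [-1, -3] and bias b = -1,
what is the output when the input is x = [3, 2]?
y = -10

y = (-1)(3) + (-3)(2) + -1 = -10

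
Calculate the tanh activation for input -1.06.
-0.7857

tanh(-1.06) = (e^(-1.06) - e^(1.06))/(e^(-1.06) + e^(1.06)) = -0.7857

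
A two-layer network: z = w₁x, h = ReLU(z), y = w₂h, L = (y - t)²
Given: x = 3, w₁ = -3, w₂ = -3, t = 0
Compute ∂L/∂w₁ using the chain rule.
∂L/∂w₁ = 0

Forward pass:
z = w₁x = -3×3 = -9
h = ReLU(-9) = 0
y = w₂h = -3×0 = 0

Backward pass:
∂L/∂y = 2(y - t) = 2(0 - 0) = 0
∂y/∂h = w₂ = -3
∂h/∂z = 0 (ReLU derivative)
∂z/∂w₁ = x = 3

∂L/∂w₁ = 0 × -3 × 0 × 3 = 0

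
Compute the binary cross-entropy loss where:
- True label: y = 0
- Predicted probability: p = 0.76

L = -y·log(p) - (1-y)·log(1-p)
L = 1.427

L = -0·log(0.76) - 1·log(0.24) = -log(0.24) = 1.427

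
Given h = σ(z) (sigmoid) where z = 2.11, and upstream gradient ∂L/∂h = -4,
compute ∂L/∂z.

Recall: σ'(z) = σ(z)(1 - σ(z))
∂L/∂z = -0.3857

σ(2.11) = 0.8919
σ'(2.11) = σ(2.11)(1 - σ(2.11)) = 0.8919 × 0.1081 = 0.09644
∂L/∂z = ∂L/∂h · σ'(z) = -4 × 0.09644 = -0.3857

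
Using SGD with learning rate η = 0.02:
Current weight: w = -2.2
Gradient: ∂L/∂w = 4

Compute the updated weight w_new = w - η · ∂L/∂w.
w_new = -2.28

w_new = w - η·∂L/∂w = -2.2 - 0.02×(4) = -2.2 - (0.08) = -2.28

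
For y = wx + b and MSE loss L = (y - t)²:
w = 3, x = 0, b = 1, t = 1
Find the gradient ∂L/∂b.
∂L/∂b = 0

y = wx + b = (3)(0) + 1 = 1
∂L/∂y = 2(y - t) = 2(1 - 1) = 0
∂y/∂b = 1
∂L/∂b = ∂L/∂y · ∂y/∂b = 0 × 1 = 0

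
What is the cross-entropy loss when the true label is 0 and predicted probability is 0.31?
L = 0.3711

L = -0·log(0.31) - 1·log(0.69) = -log(0.69) = 0.3711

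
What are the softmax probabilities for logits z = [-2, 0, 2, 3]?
p = [0.0047, 0.035, 0.2583, 0.702]

exp(z) = [0.1353, 1, 7.389, 20.09]
Sum = 28.61
p = [0.0047, 0.035, 0.2583, 0.702]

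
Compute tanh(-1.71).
-0.9366

tanh(-1.71) = (e^(-1.71) - e^(1.71))/(e^(-1.71) + e^(1.71)) = -0.9366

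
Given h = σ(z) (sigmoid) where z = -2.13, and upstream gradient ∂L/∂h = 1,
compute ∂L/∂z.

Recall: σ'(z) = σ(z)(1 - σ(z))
∂L/∂z = 0.09493

σ(-2.13) = 0.1062
σ'(-2.13) = σ(-2.13)(1 - σ(-2.13)) = 0.1062 × 0.8938 = 0.09493
∂L/∂z = ∂L/∂h · σ'(z) = 1 × 0.09493 = 0.09493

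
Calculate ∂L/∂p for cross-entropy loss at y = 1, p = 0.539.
∂L/∂p = -1.855

∂L/∂p = -y/p + (1-y)/(1-p) = -1/0.539 + 0 = -1.855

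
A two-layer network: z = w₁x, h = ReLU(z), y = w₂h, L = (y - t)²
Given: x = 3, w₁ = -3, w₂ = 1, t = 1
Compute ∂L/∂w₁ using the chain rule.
∂L/∂w₁ = 0

Forward pass:
z = w₁x = -3×3 = -9
h = ReLU(-9) = 0
y = w₂h = 1×0 = 0

Backward pass:
∂L/∂y = 2(y - t) = 2(0 - 1) = -2
∂y/∂h = w₂ = 1
∂h/∂z = 0 (ReLU derivative)
∂z/∂w₁ = x = 3

∂L/∂w₁ = -2 × 1 × 0 × 3 = 0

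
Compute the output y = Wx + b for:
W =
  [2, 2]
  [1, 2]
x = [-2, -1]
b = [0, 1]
y = [-6, -3]

Wx = [2×-2 + 2×-1, 1×-2 + 2×-1]
   = [-6, -4]
y = Wx + b = [-6 + 0, -4 + 1] = [-6, -3]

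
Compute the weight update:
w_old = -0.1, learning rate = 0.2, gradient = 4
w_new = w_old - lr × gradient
w_new = -0.9

w_new = w - η·∂L/∂w = -0.1 - 0.2×(4) = -0.1 - (0.8) = -0.9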